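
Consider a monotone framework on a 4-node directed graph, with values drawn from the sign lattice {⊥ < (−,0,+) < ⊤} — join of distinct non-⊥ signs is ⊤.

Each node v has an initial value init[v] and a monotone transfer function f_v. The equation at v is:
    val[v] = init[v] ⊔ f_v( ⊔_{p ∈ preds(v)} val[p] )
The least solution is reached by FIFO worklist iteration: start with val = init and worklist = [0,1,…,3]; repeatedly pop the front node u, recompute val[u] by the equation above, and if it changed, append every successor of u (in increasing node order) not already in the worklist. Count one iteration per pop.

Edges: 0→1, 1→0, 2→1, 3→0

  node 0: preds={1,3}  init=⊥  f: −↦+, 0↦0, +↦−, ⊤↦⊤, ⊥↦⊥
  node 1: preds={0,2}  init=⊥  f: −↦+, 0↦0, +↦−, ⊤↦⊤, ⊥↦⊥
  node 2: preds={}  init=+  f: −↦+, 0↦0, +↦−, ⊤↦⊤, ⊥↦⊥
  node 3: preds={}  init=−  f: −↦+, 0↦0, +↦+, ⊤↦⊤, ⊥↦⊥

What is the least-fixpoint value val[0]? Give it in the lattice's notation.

+

Trace (5 dequeues):
  [1] u=0 | in − | out + | prev ⊥ | push {}
  [2] u=1 | in + | out − | prev ⊥ | push {0}
  [3] u=2 | in ⊥ | out + | ==
  [4] u=3 | in ⊥ | out − | ==
  [5] u=0 | in − | out + | ==

Converged values:
  [0] +
  [1] −
  [2] +
  [3] −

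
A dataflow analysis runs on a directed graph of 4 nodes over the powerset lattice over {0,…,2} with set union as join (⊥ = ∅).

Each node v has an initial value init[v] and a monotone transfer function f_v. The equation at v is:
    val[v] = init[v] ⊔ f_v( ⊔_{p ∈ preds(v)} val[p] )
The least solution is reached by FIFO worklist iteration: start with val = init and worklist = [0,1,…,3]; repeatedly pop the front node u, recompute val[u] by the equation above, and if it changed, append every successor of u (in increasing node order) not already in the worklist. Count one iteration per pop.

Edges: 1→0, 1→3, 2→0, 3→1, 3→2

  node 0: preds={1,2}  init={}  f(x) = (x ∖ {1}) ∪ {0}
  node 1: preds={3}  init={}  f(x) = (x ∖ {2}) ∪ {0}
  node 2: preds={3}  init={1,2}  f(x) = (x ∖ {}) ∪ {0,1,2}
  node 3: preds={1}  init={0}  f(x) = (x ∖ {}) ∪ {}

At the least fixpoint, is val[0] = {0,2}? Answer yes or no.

yes

Worklist (5 pops):
  #1 pop 0: in={1,2} → {0,2} (was {}); enqueue []
  #2 pop 1: in={0} → {0} (was {}); enqueue [0]
  #3 pop 2: in={0} → {0,1,2} (was {1,2}); enqueue []
  #4 pop 3: in={0} → {0} (no change)
  #5 pop 0: in={0,1,2} → {0,2} (no change)

Fixpoint:
  val[0] = {0,2}
  val[1] = {0}
  val[2] = {0,1,2}
  val[3] = {0}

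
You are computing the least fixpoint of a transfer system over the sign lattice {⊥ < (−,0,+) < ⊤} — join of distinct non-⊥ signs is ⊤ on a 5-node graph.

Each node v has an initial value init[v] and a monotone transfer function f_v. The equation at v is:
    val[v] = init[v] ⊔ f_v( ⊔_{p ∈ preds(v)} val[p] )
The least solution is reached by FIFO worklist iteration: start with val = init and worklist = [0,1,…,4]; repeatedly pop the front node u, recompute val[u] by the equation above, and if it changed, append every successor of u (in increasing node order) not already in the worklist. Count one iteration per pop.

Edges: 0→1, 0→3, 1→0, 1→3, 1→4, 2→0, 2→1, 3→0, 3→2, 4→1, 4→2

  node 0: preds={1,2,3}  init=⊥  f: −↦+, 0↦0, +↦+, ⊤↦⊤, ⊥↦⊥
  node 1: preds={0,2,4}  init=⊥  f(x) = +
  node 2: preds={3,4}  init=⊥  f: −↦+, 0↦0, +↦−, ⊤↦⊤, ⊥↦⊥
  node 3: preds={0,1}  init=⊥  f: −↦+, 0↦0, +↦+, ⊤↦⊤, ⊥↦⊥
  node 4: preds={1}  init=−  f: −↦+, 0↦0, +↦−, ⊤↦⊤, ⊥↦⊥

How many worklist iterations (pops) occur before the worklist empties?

Worklist (14 pops):
  #1 pop 0: in=⊥ → ⊥ (no change)
  #2 pop 1: in=− → + (was ⊥); enqueue [0]
  #3 pop 2: in=− → + (was ⊥); enqueue [1]
  #4 pop 3: in=+ → + (was ⊥); enqueue [2]
  #5 pop 4: in=+ → − (no change)
  #6 pop 0: in=+ → + (was ⊥); enqueue [3]
  #7 pop 1: in=⊤ → + (no change)
  #8 pop 2: in=⊤ → ⊤ (was +); enqueue [0,1]
  #9 pop 3: in=+ → + (no change)
  #10 pop 0: in=⊤ → ⊤ (was +); enqueue [3]
  #11 pop 1: in=⊤ → + (no change)
  #12 pop 3: in=⊤ → ⊤ (was +); enqueue [0,2]
  #13 pop 0: in=⊤ → ⊤ (no change)
  #14 pop 2: in=⊤ → ⊤ (no change)

Fixpoint:
  val[0] = ⊤
  val[1] = +
  val[2] = ⊤
  val[3] = ⊤
  val[4] = −

14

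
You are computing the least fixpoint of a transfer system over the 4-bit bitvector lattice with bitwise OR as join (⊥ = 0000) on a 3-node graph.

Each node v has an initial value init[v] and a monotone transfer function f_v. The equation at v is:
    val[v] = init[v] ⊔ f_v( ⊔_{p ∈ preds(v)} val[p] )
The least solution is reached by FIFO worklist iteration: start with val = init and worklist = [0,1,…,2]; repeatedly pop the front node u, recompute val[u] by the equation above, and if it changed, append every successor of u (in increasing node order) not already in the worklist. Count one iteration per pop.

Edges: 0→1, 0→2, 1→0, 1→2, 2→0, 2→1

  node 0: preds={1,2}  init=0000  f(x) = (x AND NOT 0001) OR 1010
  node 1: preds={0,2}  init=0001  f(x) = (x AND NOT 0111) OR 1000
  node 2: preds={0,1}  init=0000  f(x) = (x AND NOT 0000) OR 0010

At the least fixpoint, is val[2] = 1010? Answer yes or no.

no

Worklist (5 pops):
  #1 pop 0: in=0001 → 1010 (was 0000); enqueue []
  #2 pop 1: in=1010 → 1001 (was 0001); enqueue [0]
  #3 pop 2: in=1011 → 1011 (was 0000); enqueue [1]
  #4 pop 0: in=1011 → 1010 (no change)
  #5 pop 1: in=1011 → 1001 (no change)

Fixpoint:
  val[0] = 1010
  val[1] = 1001
  val[2] = 1011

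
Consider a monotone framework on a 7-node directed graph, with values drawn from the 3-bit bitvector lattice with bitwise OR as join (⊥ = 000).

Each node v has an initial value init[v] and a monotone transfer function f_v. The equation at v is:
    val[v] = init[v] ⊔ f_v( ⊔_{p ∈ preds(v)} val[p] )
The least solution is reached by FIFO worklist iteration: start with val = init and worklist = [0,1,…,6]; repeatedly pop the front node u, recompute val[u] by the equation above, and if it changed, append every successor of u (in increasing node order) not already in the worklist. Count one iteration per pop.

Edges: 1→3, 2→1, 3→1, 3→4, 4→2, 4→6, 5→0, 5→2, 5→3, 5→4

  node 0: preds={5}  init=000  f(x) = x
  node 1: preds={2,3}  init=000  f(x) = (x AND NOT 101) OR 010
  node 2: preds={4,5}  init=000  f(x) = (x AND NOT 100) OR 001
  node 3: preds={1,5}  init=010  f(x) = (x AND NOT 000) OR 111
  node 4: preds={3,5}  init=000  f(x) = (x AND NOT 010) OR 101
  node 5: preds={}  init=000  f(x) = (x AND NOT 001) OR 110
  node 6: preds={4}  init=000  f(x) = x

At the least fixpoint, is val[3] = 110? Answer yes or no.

Trace (13 dequeues):
  [1] u=0 | in 000 | out 000 | ==
  [2] u=1 | in 010 | out 010 | prev 000 | push {}
  [3] u=2 | in 000 | out 001 | prev 000 | push {1}
  [4] u=3 | in 010 | out 111 | prev 010 | push {}
  [5] u=4 | in 111 | out 101 | prev 000 | push {2}
  [6] u=5 | in 000 | out 110 | prev 000 | push {0,3,4}
  [7] u=6 | in 101 | out 101 | prev 000 | push {}
  [8] u=1 | in 111 | out 010 | ==
  [9] u=2 | in 111 | out 011 | prev 001 | push {1}
  [10] u=0 | in 110 | out 110 | prev 000 | push {}
  [11] u=3 | in 110 | out 111 | ==
  [12] u=4 | in 111 | out 101 | ==
  [13] u=1 | in 111 | out 010 | ==

Converged values:
  [0] 110
  [1] 010
  [2] 011
  [3] 111
  [4] 101
  [5] 110
  [6] 101

no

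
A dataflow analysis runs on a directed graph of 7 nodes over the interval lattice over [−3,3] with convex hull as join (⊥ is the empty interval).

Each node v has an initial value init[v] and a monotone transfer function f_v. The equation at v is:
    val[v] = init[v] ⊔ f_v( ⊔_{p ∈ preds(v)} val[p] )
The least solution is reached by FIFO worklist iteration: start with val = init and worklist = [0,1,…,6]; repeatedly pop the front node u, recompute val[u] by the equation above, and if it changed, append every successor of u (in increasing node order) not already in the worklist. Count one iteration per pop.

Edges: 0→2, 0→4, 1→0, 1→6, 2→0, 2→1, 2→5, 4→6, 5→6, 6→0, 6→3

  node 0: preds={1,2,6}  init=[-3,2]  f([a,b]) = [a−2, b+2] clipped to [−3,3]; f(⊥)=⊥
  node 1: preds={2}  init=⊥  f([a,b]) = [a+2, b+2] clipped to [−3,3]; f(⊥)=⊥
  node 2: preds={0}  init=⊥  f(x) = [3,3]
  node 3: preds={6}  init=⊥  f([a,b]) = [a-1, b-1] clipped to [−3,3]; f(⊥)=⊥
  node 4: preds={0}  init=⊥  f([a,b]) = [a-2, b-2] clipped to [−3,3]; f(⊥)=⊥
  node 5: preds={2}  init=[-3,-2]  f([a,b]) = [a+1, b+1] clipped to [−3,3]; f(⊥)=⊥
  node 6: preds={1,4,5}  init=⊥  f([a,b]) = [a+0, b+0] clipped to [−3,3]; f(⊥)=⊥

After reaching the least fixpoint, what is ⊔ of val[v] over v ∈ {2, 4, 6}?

Iteration log — 14 steps:
  step 1. node 0  ⊔preds=⊥  new=[-3,2]  stable
  step 2. node 1  ⊔preds=⊥  new=⊥  stable
  step 3. node 2  ⊔preds=[-3,2]  new=[3,3]  old=⊥  +wl: 0,1
  step 4. node 3  ⊔preds=⊥  new=⊥  stable
  step 5. node 4  ⊔preds=[-3,2]  new=[-3,0]  old=⊥  +wl: 
  step 6. node 5  ⊔preds=[3,3]  new=[-3,3]  old=[-3,-2]  +wl: 
  step 7. node 6  ⊔preds=[-3,3]  new=[-3,3]  old=⊥  +wl: 3
  step 8. node 0  ⊔preds=[-3,3]  new=[-3,3]  old=[-3,2]  +wl: 2,4
  step 9. node 1  ⊔preds=[3,3]  new=[3,3]  old=⊥  +wl: 0,6
  step 10. node 3  ⊔preds=[-3,3]  new=[-3,2]  old=⊥  +wl: 
  step 11. node 2  ⊔preds=[-3,3]  new=[3,3]  stable
  step 12. node 4  ⊔preds=[-3,3]  new=[-3,1]  old=[-3,0]  +wl: 
  step 13. node 0  ⊔preds=[-3,3]  new=[-3,3]  stable
  step 14. node 6  ⊔preds=[-3,3]  new=[-3,3]  stable

Least fixpoint reached:
  node 0: [-3,3]
  node 1: [3,3]
  node 2: [3,3]
  node 3: [-3,2]
  node 4: [-3,1]
  node 5: [-3,3]
  node 6: [-3,3]

[-3,3]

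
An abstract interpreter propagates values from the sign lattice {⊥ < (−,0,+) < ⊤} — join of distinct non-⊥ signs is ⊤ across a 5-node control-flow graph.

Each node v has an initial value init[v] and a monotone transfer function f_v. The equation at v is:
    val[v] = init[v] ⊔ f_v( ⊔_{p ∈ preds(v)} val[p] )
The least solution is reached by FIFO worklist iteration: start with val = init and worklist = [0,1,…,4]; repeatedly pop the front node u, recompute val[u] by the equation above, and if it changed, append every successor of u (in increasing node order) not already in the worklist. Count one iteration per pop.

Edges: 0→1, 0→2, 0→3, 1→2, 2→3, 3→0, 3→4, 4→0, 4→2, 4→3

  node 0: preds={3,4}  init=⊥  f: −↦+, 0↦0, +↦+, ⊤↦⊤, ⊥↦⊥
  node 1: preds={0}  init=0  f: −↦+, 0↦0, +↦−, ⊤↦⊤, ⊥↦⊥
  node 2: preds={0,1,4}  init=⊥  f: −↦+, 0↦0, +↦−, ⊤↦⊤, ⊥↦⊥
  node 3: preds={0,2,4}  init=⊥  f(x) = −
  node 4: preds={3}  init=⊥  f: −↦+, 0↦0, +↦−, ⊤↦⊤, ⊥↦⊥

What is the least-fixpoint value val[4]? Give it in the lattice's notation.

Iteration log — 10 steps:
  step 1. node 0  ⊔preds=⊥  new=⊥  stable
  step 2. node 1  ⊔preds=⊥  new=0  stable
  step 3. node 2  ⊔preds=0  new=0  old=⊥  +wl: 
  step 4. node 3  ⊔preds=0  new=−  old=⊥  +wl: 0
  step 5. node 4  ⊔preds=−  new=+  old=⊥  +wl: 2,3
  step 6. node 0  ⊔preds=⊤  new=⊤  old=⊥  +wl: 1
  step 7. node 2  ⊔preds=⊤  new=⊤  old=0  +wl: 
  step 8. node 3  ⊔preds=⊤  new=−  stable
  step 9. node 1  ⊔preds=⊤  new=⊤  old=0  +wl: 2
  step 10. node 2  ⊔preds=⊤  new=⊤  stable

Least fixpoint reached:
  node 0: ⊤
  node 1: ⊤
  node 2: ⊤
  node 3: −
  node 4: +

+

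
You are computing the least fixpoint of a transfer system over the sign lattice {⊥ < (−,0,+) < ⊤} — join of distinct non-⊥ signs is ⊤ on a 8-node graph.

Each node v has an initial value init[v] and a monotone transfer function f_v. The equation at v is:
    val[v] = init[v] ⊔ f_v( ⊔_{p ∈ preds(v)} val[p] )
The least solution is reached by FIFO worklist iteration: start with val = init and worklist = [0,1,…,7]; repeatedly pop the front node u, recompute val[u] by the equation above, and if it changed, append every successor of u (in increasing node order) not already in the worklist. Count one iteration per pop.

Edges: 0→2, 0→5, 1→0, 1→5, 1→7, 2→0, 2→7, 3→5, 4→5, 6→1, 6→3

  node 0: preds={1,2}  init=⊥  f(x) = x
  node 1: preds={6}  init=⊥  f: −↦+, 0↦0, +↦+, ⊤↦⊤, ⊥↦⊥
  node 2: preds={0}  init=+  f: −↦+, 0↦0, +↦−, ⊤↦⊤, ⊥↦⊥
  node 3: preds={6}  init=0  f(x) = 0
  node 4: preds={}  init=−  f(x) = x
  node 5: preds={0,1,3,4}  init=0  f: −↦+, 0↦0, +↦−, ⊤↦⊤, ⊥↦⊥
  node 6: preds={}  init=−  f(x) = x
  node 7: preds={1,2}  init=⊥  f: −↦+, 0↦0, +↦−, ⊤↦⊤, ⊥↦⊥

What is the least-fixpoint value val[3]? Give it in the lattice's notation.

0

Worklist (11 pops):
  #1 pop 0: in=+ → + (was ⊥); enqueue []
  #2 pop 1: in=− → + (was ⊥); enqueue [0]
  #3 pop 2: in=+ → ⊤ (was +); enqueue []
  #4 pop 3: in=− → 0 (no change)
  #5 pop 4: in=⊥ → − (no change)
  #6 pop 5: in=⊤ → ⊤ (was 0); enqueue []
  #7 pop 6: in=⊥ → − (no change)
  #8 pop 7: in=⊤ → ⊤ (was ⊥); enqueue []
  #9 pop 0: in=⊤ → ⊤ (was +); enqueue [2,5]
  #10 pop 2: in=⊤ → ⊤ (no change)
  #11 pop 5: in=⊤ → ⊤ (no change)

Fixpoint:
  val[0] = ⊤
  val[1] = +
  val[2] = ⊤
  val[3] = 0
  val[4] = −
  val[5] = ⊤
  val[6] = −
  val[7] = ⊤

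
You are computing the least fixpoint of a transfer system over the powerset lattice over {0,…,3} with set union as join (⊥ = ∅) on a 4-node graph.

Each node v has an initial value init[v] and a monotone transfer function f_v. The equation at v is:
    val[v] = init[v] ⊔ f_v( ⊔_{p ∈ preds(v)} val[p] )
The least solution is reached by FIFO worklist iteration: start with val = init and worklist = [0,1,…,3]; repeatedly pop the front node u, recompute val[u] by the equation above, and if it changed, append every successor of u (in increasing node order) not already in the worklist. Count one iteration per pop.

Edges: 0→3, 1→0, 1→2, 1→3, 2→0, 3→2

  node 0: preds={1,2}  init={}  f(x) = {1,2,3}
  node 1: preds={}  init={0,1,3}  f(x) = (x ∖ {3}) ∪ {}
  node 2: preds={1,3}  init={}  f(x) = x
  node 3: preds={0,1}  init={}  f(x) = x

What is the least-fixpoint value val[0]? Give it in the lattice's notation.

{1,2,3}

Trace (7 dequeues):
  [1] u=0 | in {0,1,3} | out {1,2,3} | prev {} | push {}
  [2] u=1 | in {} | out {0,1,3} | ==
  [3] u=2 | in {0,1,3} | out {0,1,3} | prev {} | push {0}
  [4] u=3 | in {0,1,2,3} | out {0,1,2,3} | prev {} | push {2}
  [5] u=0 | in {0,1,3} | out {1,2,3} | ==
  [6] u=2 | in {0,1,2,3} | out {0,1,2,3} | prev {0,1,3} | push {0}
  [7] u=0 | in {0,1,2,3} | out {1,2,3} | ==

Converged values:
  [0] {1,2,3}
  [1] {0,1,3}
  [2] {0,1,2,3}
  [3] {0,1,2,3}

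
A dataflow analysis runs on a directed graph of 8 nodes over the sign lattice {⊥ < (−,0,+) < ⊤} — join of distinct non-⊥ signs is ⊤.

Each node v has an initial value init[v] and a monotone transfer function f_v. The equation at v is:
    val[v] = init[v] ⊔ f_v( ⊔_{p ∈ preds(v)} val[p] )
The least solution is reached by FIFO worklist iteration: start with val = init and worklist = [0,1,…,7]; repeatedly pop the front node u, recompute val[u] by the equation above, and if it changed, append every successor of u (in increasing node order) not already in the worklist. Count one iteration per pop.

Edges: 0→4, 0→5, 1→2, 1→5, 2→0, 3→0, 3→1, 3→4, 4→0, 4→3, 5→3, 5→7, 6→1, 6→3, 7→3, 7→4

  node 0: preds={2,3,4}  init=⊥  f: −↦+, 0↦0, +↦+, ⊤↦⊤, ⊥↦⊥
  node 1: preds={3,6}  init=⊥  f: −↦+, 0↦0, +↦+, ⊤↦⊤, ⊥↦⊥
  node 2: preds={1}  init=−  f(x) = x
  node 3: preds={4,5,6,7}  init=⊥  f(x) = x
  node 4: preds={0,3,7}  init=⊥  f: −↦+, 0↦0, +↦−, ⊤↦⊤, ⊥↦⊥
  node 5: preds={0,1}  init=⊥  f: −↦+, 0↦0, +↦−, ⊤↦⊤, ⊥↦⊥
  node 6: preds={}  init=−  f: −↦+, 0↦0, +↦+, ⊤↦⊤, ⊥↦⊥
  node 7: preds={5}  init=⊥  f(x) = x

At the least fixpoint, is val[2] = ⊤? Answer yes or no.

Worklist (21 pops):
  #1 pop 0: in=− → + (was ⊥); enqueue []
  #2 pop 1: in=− → + (was ⊥); enqueue []
  #3 pop 2: in=+ → ⊤ (was −); enqueue [0]
  #4 pop 3: in=− → − (was ⊥); enqueue [1]
  #5 pop 4: in=⊤ → ⊤ (was ⊥); enqueue [3]
  #6 pop 5: in=+ → − (was ⊥); enqueue []
  #7 pop 6: in=⊥ → − (no change)
  #8 pop 7: in=− → − (was ⊥); enqueue [4]
  #9 pop 0: in=⊤ → ⊤ (was +); enqueue [5]
  #10 pop 1: in=− → + (no change)
  #11 pop 3: in=⊤ → ⊤ (was −); enqueue [0,1]
  #12 pop 4: in=⊤ → ⊤ (no change)
  #13 pop 5: in=⊤ → ⊤ (was −); enqueue [3,7]
  #14 pop 0: in=⊤ → ⊤ (no change)
  #15 pop 1: in=⊤ → ⊤ (was +); enqueue [2,5]
  #16 pop 3: in=⊤ → ⊤ (no change)
  #17 pop 7: in=⊤ → ⊤ (was −); enqueue [3,4]
  #18 pop 2: in=⊤ → ⊤ (no change)
  #19 pop 5: in=⊤ → ⊤ (no change)
  #20 pop 3: in=⊤ → ⊤ (no change)
  #21 pop 4: in=⊤ → ⊤ (no change)

Fixpoint:
  val[0] = ⊤
  val[1] = ⊤
  val[2] = ⊤
  val[3] = ⊤
  val[4] = ⊤
  val[5] = ⊤
  val[6] = −
  val[7] = ⊤

yes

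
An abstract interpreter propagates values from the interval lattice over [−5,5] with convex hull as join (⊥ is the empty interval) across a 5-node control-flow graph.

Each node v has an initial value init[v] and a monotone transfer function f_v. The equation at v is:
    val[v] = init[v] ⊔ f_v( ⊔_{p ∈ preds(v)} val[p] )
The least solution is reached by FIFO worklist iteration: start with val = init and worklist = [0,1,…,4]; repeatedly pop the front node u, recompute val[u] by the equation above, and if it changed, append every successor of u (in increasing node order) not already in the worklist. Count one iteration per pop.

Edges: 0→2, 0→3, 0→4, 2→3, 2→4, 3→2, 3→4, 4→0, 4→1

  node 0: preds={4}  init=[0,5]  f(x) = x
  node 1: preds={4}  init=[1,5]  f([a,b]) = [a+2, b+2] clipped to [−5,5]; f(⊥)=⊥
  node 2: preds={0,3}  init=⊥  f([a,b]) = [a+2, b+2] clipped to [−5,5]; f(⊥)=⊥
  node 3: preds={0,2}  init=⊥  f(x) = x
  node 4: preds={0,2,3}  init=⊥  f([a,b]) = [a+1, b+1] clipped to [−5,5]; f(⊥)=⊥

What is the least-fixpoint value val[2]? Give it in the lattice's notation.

Worklist (8 pops):
  #1 pop 0: in=⊥ → [0,5] (no change)
  #2 pop 1: in=⊥ → [1,5] (no change)
  #3 pop 2: in=[0,5] → [2,5] (was ⊥); enqueue []
  #4 pop 3: in=[0,5] → [0,5] (was ⊥); enqueue [2]
  #5 pop 4: in=[0,5] → [1,5] (was ⊥); enqueue [0,1]
  #6 pop 2: in=[0,5] → [2,5] (no change)
  #7 pop 0: in=[1,5] → [0,5] (no change)
  #8 pop 1: in=[1,5] → [1,5] (no change)

Fixpoint:
  val[0] = [0,5]
  val[1] = [1,5]
  val[2] = [2,5]
  val[3] = [0,5]
  val[4] = [1,5]

[2,5]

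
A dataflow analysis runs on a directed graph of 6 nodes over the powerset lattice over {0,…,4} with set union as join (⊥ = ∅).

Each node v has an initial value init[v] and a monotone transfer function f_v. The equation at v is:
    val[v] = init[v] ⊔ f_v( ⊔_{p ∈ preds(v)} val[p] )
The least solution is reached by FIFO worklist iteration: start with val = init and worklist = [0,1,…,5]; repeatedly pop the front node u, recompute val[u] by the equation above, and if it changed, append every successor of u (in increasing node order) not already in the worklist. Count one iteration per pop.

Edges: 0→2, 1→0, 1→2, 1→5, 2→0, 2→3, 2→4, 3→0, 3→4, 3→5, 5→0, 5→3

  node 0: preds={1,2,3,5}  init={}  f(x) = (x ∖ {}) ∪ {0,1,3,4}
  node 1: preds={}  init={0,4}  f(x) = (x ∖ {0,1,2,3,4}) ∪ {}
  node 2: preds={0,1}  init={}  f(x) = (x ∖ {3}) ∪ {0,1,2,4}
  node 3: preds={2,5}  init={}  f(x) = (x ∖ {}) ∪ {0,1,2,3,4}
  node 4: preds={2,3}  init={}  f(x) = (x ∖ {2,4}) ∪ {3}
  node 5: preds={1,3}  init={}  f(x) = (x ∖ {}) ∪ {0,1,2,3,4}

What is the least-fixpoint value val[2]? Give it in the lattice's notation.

{0,1,2,4}

Trace (9 dequeues):
  [1] u=0 | in {0,4} | out {0,1,3,4} | prev {} | push {}
  [2] u=1 | in {} | out {0,4} | ==
  [3] u=2 | in {0,1,3,4} | out {0,1,2,4} | prev {} | push {0}
  [4] u=3 | in {0,1,2,4} | out {0,1,2,3,4} | prev {} | push {}
  [5] u=4 | in {0,1,2,3,4} | out {0,1,3} | prev {} | push {}
  [6] u=5 | in {0,1,2,3,4} | out {0,1,2,3,4} | prev {} | push {3}
  [7] u=0 | in {0,1,2,3,4} | out {0,1,2,3,4} | prev {0,1,3,4} | push {2}
  [8] u=3 | in {0,1,2,3,4} | out {0,1,2,3,4} | ==
  [9] u=2 | in {0,1,2,3,4} | out {0,1,2,4} | ==

Converged values:
  [0] {0,1,2,3,4}
  [1] {0,4}
  [2] {0,1,2,4}
  [3] {0,1,2,3,4}
  [4] {0,1,3}
  [5] {0,1,2,3,4}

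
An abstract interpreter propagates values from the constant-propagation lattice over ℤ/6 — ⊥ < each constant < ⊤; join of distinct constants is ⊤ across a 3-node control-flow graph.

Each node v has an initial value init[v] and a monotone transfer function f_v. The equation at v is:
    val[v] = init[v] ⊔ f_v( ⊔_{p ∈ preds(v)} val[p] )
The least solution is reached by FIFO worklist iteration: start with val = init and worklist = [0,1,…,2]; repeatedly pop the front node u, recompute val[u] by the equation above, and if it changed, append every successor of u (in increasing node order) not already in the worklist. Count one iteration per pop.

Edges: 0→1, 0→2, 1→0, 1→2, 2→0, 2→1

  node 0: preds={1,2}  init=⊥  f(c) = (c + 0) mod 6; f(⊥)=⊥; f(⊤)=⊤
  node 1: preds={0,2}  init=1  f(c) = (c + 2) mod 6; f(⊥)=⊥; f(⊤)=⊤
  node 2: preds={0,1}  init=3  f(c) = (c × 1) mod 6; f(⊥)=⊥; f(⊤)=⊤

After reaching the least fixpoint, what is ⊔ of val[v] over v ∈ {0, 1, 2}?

Iteration log — 5 steps:
  step 1. node 0  ⊔preds=⊤  new=⊤  old=⊥  +wl: 
  step 2. node 1  ⊔preds=⊤  new=⊤  old=1  +wl: 0
  step 3. node 2  ⊔preds=⊤  new=⊤  old=3  +wl: 1
  step 4. node 0  ⊔preds=⊤  new=⊤  stable
  step 5. node 1  ⊔preds=⊤  new=⊤  stable

Least fixpoint reached:
  node 0: ⊤
  node 1: ⊤
  node 2: ⊤

⊤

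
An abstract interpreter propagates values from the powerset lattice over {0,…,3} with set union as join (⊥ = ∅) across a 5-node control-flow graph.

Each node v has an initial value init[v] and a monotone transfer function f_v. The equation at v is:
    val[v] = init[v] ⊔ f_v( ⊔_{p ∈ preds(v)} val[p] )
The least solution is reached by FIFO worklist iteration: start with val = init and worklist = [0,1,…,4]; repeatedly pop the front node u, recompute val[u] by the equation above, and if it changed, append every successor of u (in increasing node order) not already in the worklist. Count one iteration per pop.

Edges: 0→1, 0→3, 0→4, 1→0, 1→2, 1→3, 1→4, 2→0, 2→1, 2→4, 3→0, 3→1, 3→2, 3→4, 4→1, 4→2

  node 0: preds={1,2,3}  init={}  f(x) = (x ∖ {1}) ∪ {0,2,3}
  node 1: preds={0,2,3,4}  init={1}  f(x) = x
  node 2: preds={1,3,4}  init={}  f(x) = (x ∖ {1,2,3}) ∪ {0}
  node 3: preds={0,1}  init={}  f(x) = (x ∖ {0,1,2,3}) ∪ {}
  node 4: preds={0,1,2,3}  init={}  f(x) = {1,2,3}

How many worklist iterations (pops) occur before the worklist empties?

8

Iteration log — 8 steps:
  step 1. node 0  ⊔preds={1}  new={0,2,3}  old={}  +wl: 
  step 2. node 1  ⊔preds={0,2,3}  new={0,1,2,3}  old={1}  +wl: 0
  step 3. node 2  ⊔preds={0,1,2,3}  new={0}  old={}  +wl: 1
  step 4. node 3  ⊔preds={0,1,2,3}  new={}  stable
  step 5. node 4  ⊔preds={0,1,2,3}  new={1,2,3}  old={}  +wl: 2
  step 6. node 0  ⊔preds={0,1,2,3}  new={0,2,3}  stable
  step 7. node 1  ⊔preds={0,1,2,3}  new={0,1,2,3}  stable
  step 8. node 2  ⊔preds={0,1,2,3}  new={0}  stable

Least fixpoint reached:
  node 0: {0,2,3}
  node 1: {0,1,2,3}
  node 2: {0}
  node 3: {}
  node 4: {1,2,3}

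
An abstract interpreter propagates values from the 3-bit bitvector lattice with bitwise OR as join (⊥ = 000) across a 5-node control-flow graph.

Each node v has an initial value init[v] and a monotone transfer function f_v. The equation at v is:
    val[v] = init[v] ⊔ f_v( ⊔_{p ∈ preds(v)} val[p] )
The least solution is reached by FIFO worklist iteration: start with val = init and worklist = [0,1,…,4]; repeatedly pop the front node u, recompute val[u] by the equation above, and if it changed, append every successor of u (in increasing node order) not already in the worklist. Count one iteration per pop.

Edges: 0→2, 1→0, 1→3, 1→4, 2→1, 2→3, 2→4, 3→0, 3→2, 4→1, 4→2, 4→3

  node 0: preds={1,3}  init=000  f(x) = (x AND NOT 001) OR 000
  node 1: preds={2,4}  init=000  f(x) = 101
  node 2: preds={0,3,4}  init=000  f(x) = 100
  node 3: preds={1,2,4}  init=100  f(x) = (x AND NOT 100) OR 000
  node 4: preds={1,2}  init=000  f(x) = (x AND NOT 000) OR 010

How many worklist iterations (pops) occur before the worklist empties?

Iteration log — 11 steps:
  step 1. node 0  ⊔preds=100  new=100  old=000  +wl: 
  step 2. node 1  ⊔preds=000  new=101  old=000  +wl: 0
  step 3. node 2  ⊔preds=100  new=100  old=000  +wl: 1
  step 4. node 3  ⊔preds=101  new=101  old=100  +wl: 2
  step 5. node 4  ⊔preds=101  new=111  old=000  +wl: 3
  step 6. node 0  ⊔preds=101  new=100  stable
  step 7. node 1  ⊔preds=111  new=101  stable
  step 8. node 2  ⊔preds=111  new=100  stable
  step 9. node 3  ⊔preds=111  new=111  old=101  +wl: 0,2
  step 10. node 0  ⊔preds=111  new=110  old=100  +wl: 
  step 11. node 2  ⊔preds=111  new=100  stable

Least fixpoint reached:
  node 0: 110
  node 1: 101
  node 2: 100
  node 3: 111
  node 4: 111

11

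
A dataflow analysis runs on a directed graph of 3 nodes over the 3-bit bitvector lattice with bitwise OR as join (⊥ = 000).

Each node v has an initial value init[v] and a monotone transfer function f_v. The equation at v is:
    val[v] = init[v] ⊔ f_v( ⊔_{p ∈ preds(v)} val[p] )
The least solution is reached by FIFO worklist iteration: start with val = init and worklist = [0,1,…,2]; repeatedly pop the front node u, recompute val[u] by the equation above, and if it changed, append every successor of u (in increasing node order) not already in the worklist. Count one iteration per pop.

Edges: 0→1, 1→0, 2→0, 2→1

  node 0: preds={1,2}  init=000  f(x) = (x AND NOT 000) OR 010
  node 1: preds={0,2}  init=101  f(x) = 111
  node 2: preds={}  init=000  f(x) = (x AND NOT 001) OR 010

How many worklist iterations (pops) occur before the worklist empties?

Iteration log — 5 steps:
  step 1. node 0  ⊔preds=101  new=111  old=000  +wl: 
  step 2. node 1  ⊔preds=111  new=111  old=101  +wl: 0
  step 3. node 2  ⊔preds=000  new=010  old=000  +wl: 1
  step 4. node 0  ⊔preds=111  new=111  stable
  step 5. node 1  ⊔preds=111  new=111  stable

Least fixpoint reached:
  node 0: 111
  node 1: 111
  node 2: 010

5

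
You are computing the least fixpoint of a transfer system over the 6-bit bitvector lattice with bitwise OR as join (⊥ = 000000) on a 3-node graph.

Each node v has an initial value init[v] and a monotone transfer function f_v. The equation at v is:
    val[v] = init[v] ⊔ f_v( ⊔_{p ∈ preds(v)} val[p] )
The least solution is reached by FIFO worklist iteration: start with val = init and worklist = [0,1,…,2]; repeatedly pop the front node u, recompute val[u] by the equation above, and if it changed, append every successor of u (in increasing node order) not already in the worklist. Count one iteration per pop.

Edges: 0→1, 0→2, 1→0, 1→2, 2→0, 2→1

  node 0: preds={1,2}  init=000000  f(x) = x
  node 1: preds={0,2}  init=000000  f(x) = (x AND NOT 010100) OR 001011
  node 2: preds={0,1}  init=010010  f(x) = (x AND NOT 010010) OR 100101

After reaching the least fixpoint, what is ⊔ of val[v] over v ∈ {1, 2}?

Iteration log — 7 steps:
  step 1. node 0  ⊔preds=010010  new=010010  old=000000  +wl: 
  step 2. node 1  ⊔preds=010010  new=001011  old=000000  +wl: 0
  step 3. node 2  ⊔preds=011011  new=111111  old=010010  +wl: 1
  step 4. node 0  ⊔preds=111111  new=111111  old=010010  +wl: 2
  step 5. node 1  ⊔preds=111111  new=101011  old=001011  +wl: 0
  step 6. node 2  ⊔preds=111111  new=111111  stable
  step 7. node 0  ⊔preds=111111  new=111111  stable

Least fixpoint reached:
  node 0: 111111
  node 1: 101011
  node 2: 111111

111111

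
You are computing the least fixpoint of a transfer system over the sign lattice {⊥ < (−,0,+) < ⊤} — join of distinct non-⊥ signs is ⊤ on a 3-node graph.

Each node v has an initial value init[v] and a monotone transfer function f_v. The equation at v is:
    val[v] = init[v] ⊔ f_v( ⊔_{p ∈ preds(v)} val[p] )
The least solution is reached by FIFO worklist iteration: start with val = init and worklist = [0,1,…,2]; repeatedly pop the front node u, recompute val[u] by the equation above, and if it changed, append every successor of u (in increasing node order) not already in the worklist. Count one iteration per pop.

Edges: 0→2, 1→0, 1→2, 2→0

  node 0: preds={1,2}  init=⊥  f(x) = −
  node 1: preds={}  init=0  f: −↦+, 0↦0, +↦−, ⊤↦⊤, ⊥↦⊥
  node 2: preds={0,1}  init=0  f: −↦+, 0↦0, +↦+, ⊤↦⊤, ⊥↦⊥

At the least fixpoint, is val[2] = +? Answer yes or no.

no

Trace (4 dequeues):
  [1] u=0 | in 0 | out − | prev ⊥ | push {}
  [2] u=1 | in ⊥ | out 0 | ==
  [3] u=2 | in ⊤ | out ⊤ | prev 0 | push {0}
  [4] u=0 | in ⊤ | out − | ==

Converged values:
  [0] −
  [1] 0
  [2] ⊤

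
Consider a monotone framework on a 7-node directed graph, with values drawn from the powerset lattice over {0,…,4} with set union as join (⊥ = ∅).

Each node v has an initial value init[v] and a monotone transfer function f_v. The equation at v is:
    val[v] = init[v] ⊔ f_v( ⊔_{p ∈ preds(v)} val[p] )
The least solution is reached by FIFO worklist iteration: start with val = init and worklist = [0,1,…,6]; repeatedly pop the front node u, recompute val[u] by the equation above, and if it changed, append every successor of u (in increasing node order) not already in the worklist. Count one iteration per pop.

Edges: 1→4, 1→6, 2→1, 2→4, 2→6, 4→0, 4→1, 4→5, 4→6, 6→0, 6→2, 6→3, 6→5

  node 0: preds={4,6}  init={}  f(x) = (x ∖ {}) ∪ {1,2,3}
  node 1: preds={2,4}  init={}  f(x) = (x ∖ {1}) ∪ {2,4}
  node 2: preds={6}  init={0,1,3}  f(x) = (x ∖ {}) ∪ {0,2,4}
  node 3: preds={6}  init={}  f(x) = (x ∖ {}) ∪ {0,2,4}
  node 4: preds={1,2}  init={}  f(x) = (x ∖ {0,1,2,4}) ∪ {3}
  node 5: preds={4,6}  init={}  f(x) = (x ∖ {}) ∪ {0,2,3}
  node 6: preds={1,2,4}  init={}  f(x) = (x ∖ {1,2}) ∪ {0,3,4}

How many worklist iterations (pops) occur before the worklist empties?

Worklist (12 pops):
  #1 pop 0: in={} → {1,2,3} (was {}); enqueue []
  #2 pop 1: in={0,1,3} → {0,2,3,4} (was {}); enqueue []
  #3 pop 2: in={} → {0,1,2,3,4} (was {0,1,3}); enqueue [1]
  #4 pop 3: in={} → {0,2,4} (was {}); enqueue []
  #5 pop 4: in={0,1,2,3,4} → {3} (was {}); enqueue [0]
  #6 pop 5: in={3} → {0,2,3} (was {}); enqueue []
  #7 pop 6: in={0,1,2,3,4} → {0,3,4} (was {}); enqueue [2,3,5]
  #8 pop 1: in={0,1,2,3,4} → {0,2,3,4} (no change)
  #9 pop 0: in={0,3,4} → {0,1,2,3,4} (was {1,2,3}); enqueue []
  #10 pop 2: in={0,3,4} → {0,1,2,3,4} (no change)
  #11 pop 3: in={0,3,4} → {0,2,3,4} (was {0,2,4}); enqueue []
  #12 pop 5: in={0,3,4} → {0,2,3,4} (was {0,2,3}); enqueue []

Fixpoint:
  val[0] = {0,1,2,3,4}
  val[1] = {0,2,3,4}
  val[2] = {0,1,2,3,4}
  val[3] = {0,2,3,4}
  val[4] = {3}
  val[5] = {0,2,3,4}
  val[6] = {0,3,4}

12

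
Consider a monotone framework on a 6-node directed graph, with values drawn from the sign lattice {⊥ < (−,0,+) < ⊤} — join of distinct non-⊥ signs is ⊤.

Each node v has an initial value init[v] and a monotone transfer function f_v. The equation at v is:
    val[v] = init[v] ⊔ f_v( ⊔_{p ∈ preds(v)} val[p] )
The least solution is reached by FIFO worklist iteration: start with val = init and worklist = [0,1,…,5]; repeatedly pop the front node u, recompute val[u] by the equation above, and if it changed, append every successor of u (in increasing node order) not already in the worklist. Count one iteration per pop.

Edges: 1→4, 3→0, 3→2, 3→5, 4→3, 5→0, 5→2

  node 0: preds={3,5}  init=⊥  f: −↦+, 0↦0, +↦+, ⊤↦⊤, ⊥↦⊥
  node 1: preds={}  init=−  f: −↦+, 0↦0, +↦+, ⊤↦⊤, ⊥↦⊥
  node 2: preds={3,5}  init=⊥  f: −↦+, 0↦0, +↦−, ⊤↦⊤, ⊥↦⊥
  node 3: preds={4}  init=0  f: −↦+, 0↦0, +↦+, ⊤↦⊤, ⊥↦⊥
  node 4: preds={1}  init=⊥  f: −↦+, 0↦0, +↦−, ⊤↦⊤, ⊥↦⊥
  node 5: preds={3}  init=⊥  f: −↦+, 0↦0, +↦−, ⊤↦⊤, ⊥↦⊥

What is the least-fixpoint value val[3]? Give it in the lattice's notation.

⊤

Trace (12 dequeues):
  [1] u=0 | in 0 | out 0 | prev ⊥ | push {}
  [2] u=1 | in ⊥ | out − | ==
  [3] u=2 | in 0 | out 0 | prev ⊥ | push {}
  [4] u=3 | in ⊥ | out 0 | ==
  [5] u=4 | in − | out + | prev ⊥ | push {3}
  [6] u=5 | in 0 | out 0 | prev ⊥ | push {0,2}
  [7] u=3 | in + | out ⊤ | prev 0 | push {5}
  [8] u=0 | in ⊤ | out ⊤ | prev 0 | push {}
  [9] u=2 | in ⊤ | out ⊤ | prev 0 | push {}
  [10] u=5 | in ⊤ | out ⊤ | prev 0 | push {0,2}
  [11] u=0 | in ⊤ | out ⊤ | ==
  [12] u=2 | in ⊤ | out ⊤ | ==

Converged values:
  [0] ⊤
  [1] −
  [2] ⊤
  [3] ⊤
  [4] +
  [5] ⊤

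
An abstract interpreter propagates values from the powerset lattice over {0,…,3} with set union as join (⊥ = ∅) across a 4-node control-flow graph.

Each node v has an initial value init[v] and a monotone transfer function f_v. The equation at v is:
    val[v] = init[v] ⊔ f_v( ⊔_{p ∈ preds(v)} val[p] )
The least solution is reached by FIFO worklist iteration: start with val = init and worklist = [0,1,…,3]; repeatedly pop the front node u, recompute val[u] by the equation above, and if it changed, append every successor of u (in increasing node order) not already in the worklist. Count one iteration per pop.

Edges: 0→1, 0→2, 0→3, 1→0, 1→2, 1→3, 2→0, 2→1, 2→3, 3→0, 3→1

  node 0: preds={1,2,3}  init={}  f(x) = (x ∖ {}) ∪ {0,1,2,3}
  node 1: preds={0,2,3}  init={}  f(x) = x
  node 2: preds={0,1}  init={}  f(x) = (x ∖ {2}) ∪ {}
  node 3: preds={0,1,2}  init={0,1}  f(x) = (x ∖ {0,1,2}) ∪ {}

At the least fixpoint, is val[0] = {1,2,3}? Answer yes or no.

Trace (6 dequeues):
  [1] u=0 | in {0,1} | out {0,1,2,3} | prev {} | push {}
  [2] u=1 | in {0,1,2,3} | out {0,1,2,3} | prev {} | push {0}
  [3] u=2 | in {0,1,2,3} | out {0,1,3} | prev {} | push {1}
  [4] u=3 | in {0,1,2,3} | out {0,1,3} | prev {0,1} | push {}
  [5] u=0 | in {0,1,2,3} | out {0,1,2,3} | ==
  [6] u=1 | in {0,1,2,3} | out {0,1,2,3} | ==

Converged values:
  [0] {0,1,2,3}
  [1] {0,1,2,3}
  [2] {0,1,3}
  [3] {0,1,3}

no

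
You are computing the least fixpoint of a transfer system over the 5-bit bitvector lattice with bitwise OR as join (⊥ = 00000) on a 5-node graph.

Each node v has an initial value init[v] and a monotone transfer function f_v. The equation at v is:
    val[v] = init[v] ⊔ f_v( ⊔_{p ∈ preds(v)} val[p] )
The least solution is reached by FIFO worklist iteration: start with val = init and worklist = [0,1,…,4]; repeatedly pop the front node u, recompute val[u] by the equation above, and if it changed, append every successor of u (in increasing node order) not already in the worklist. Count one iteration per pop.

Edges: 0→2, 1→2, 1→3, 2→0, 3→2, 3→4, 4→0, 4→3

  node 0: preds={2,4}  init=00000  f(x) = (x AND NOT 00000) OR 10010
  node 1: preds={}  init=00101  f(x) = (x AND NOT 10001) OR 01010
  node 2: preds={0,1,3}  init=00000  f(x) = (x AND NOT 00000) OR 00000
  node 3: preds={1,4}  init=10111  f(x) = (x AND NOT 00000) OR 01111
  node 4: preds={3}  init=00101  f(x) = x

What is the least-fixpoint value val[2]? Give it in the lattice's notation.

11111

Trace (8 dequeues):
  [1] u=0 | in 00101 | out 10111 | prev 00000 | push {}
  [2] u=1 | in 00000 | out 01111 | prev 00101 | push {}
  [3] u=2 | in 11111 | out 11111 | prev 00000 | push {0}
  [4] u=3 | in 01111 | out 11111 | prev 10111 | push {2}
  [5] u=4 | in 11111 | out 11111 | prev 00101 | push {3}
  [6] u=0 | in 11111 | out 11111 | prev 10111 | push {}
  [7] u=2 | in 11111 | out 11111 | ==
  [8] u=3 | in 11111 | out 11111 | ==

Converged values:
  [0] 11111
  [1] 01111
  [2] 11111
  [3] 11111
  [4] 11111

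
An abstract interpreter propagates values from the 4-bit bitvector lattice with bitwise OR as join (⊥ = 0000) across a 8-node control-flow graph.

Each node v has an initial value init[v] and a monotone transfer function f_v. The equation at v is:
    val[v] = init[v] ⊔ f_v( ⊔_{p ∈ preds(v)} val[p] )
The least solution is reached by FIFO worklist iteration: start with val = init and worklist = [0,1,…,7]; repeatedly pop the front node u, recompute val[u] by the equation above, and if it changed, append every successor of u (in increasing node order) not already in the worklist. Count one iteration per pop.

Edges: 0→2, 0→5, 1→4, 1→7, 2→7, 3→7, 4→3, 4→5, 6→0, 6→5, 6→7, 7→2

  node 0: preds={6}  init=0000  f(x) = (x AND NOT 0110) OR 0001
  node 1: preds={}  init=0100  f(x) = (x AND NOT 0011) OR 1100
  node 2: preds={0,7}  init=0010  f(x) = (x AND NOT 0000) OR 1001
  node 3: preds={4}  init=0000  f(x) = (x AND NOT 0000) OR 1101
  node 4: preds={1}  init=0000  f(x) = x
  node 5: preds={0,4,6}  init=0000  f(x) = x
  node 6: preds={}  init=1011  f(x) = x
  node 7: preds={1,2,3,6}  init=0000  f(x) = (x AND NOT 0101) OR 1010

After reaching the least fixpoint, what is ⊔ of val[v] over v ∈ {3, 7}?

1111

Worklist (10 pops):
  #1 pop 0: in=1011 → 1001 (was 0000); enqueue []
  #2 pop 1: in=0000 → 1100 (was 0100); enqueue []
  #3 pop 2: in=1001 → 1011 (was 0010); enqueue []
  #4 pop 3: in=0000 → 1101 (was 0000); enqueue []
  #5 pop 4: in=1100 → 1100 (was 0000); enqueue [3]
  #6 pop 5: in=1111 → 1111 (was 0000); enqueue []
  #7 pop 6: in=0000 → 1011 (no change)
  #8 pop 7: in=1111 → 1010 (was 0000); enqueue [2]
  #9 pop 3: in=1100 → 1101 (no change)
  #10 pop 2: in=1011 → 1011 (no change)

Fixpoint:
  val[0] = 1001
  val[1] = 1100
  val[2] = 1011
  val[3] = 1101
  val[4] = 1100
  val[5] = 1111
  val[6] = 1011
  val[7] = 1010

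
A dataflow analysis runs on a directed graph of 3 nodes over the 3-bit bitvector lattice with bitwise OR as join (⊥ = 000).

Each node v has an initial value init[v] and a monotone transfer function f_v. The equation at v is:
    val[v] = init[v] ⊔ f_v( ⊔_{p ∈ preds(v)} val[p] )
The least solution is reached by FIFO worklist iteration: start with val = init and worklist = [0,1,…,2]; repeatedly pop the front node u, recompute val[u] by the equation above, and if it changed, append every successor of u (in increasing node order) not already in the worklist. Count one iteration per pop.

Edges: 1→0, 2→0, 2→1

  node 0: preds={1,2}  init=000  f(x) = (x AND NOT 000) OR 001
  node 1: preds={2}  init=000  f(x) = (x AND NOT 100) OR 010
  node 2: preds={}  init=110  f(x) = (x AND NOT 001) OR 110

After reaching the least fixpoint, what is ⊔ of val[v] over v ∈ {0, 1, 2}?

111

Trace (4 dequeues):
  [1] u=0 | in 110 | out 111 | prev 000 | push {}
  [2] u=1 | in 110 | out 010 | prev 000 | push {0}
  [3] u=2 | in 000 | out 110 | ==
  [4] u=0 | in 110 | out 111 | ==

Converged values:
  [0] 111
  [1] 010
  [2] 110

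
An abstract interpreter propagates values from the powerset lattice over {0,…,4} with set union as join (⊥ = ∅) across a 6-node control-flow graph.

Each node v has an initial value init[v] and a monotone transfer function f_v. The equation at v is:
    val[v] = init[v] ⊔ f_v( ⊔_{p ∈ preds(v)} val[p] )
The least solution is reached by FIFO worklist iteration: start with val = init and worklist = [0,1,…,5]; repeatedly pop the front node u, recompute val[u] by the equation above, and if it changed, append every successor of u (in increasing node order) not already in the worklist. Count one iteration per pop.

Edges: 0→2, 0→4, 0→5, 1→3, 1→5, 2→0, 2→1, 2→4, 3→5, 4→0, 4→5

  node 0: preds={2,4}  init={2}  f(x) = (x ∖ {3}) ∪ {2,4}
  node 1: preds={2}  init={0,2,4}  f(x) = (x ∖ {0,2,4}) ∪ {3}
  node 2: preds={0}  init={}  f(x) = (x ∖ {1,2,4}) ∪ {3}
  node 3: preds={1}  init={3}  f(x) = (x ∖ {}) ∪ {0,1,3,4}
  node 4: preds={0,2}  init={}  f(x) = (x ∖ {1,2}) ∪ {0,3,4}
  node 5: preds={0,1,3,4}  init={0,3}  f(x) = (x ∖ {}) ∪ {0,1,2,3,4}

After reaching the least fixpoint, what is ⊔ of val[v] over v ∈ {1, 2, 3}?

Trace (13 dequeues):
  [1] u=0 | in {} | out {2,4} | prev {2} | push {}
  [2] u=1 | in {} | out {0,2,3,4} | prev {0,2,4} | push {}
  [3] u=2 | in {2,4} | out {3} | prev {} | push {0,1}
  [4] u=3 | in {0,2,3,4} | out {0,1,2,3,4} | prev {3} | push {}
  [5] u=4 | in {2,3,4} | out {0,3,4} | prev {} | push {}
  [6] u=5 | in {0,1,2,3,4} | out {0,1,2,3,4} | prev {0,3} | push {}
  [7] u=0 | in {0,3,4} | out {0,2,4} | prev {2,4} | push {2,4,5}
  [8] u=1 | in {3} | out {0,2,3,4} | ==
  [9] u=2 | in {0,2,4} | out {0,3} | prev {3} | push {0,1}
  [10] u=4 | in {0,2,3,4} | out {0,3,4} | ==
  [11] u=5 | in {0,1,2,3,4} | out {0,1,2,3,4} | ==
  [12] u=0 | in {0,3,4} | out {0,2,4} | ==
  [13] u=1 | in {0,3} | out {0,2,3,4} | ==

Converged values:
  [0] {0,2,4}
  [1] {0,2,3,4}
  [2] {0,3}
  [3] {0,1,2,3,4}
  [4] {0,3,4}
  [5] {0,1,2,3,4}

{0,1,2,3,4}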